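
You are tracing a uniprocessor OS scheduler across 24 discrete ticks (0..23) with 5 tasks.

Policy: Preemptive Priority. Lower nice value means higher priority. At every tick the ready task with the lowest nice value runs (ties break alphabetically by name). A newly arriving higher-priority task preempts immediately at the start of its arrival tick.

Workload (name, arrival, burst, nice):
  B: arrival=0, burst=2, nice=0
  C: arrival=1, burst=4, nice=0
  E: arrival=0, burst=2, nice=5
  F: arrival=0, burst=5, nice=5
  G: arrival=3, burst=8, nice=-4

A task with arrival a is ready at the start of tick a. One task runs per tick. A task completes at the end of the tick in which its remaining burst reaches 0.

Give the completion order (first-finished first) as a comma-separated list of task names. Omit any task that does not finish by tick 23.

t=0: ready={B,E,F} → run B
t=1: ready={B,C,E,F} → run B
t=2: ready={C,E,F} → run C
t=3: ready={C,E,F,G} → run G
t=4: ready={C,E,F,G} → run G
t=5: ready={C,E,F,G} → run G
t=6: ready={C,E,F,G} → run G
t=7: ready={C,E,F,G} → run G
t=8: ready={C,E,F,G} → run G
t=9: ready={C,E,F,G} → run G
t=10: ready={C,E,F,G} → run G
t=11: ready={C,E,F} → run C
t=12: ready={C,E,F} → run C
t=13: ready={C,E,F} → run C
t=14: ready={E,F} → run E
t=15: ready={E,F} → run E
t=16: ready={F} → run F
t=17: ready={F} → run F
t=18: ready={F} → run F
t=19: ready={F} → run F
t=20: ready={F} → run F
t=21: (idle)
t=22: (idle)
t=23: (idle)

completion order = B, G, C, E, F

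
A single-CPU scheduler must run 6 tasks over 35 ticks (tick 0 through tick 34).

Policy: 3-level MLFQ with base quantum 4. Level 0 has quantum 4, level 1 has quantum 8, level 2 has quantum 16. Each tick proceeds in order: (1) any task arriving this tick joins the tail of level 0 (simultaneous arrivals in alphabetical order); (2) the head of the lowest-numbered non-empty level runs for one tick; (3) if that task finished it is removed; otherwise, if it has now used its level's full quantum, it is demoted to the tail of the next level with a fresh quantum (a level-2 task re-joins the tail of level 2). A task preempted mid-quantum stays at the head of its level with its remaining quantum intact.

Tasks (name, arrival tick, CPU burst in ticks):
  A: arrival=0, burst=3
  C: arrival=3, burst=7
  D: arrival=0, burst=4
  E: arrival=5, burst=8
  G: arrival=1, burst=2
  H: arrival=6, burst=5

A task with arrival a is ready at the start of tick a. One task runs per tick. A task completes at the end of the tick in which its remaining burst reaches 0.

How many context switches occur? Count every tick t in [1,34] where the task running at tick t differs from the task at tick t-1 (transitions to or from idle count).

t=0: L0/L1/L2 = AD/-/- → run A
t=1: L0/L1/L2 = ADG/-/- → run A
t=2: L0/L1/L2 = ADG/-/- → run A
t=3: L0/L1/L2 = DGC/-/- → run D
t=4: L0/L1/L2 = DGC/-/- → run D
t=5: L0/L1/L2 = DGCE/-/- → run D
t=6: L0/L1/L2 = DGCEH/-/- → run D
t=7: L0/L1/L2 = GCEH/-/- → run G
t=8: L0/L1/L2 = GCEH/-/- → run G
t=9: L0/L1/L2 = CEH/-/- → run C
t=10: L0/L1/L2 = CEH/-/- → run C
t=11: L0/L1/L2 = CEH/-/- → run C
t=12: L0/L1/L2 = CEH/-/- → run C
t=13: L0/L1/L2 = EH/C/- → run E
t=14: L0/L1/L2 = EH/C/- → run E
t=15: L0/L1/L2 = EH/C/- → run E
t=16: L0/L1/L2 = EH/C/- → run E
t=17: L0/L1/L2 = H/CE/- → run H
t=18: L0/L1/L2 = H/CE/- → run H
t=19: L0/L1/L2 = H/CE/- → run H
t=20: L0/L1/L2 = H/CE/- → run H
t=21: L0/L1/L2 = -/CEH/- → run C
t=22: L0/L1/L2 = -/CEH/- → run C
t=23: L0/L1/L2 = -/CEH/- → run C
t=24: L0/L1/L2 = -/EH/- → run E
t=25: L0/L1/L2 = -/EH/- → run E
t=26: L0/L1/L2 = -/EH/- → run E
t=27: L0/L1/L2 = -/EH/- → run E
t=28: L0/L1/L2 = -/H/- → run H
t=29: (idle)
t=30: (idle)
t=31: (idle)
t=32: (idle)
t=33: (idle)
t=34: (idle)

context switches = 9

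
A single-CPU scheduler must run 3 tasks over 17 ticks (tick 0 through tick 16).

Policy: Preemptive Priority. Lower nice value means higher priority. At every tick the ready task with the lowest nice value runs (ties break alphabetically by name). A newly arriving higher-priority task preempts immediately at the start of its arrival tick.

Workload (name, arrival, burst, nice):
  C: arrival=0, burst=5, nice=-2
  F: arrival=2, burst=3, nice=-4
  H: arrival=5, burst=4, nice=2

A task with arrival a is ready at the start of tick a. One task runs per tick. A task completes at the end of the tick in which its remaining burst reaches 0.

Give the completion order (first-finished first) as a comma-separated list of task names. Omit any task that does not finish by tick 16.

completion order = F, C, H

t=0: ready={C} → run C
t=1: ready={C} → run C
t=2: ready={C,F} → run F
t=3: ready={C,F} → run F
t=4: ready={C,F} → run F
t=5: ready={C,H} → run C
t=6: ready={C,H} → run C
t=7: ready={C,H} → run C
t=8: ready={H} → run H
t=9: ready={H} → run H
t=10: ready={H} → run H
t=11: ready={H} → run H
t=12: (idle)
t=13: (idle)
t=14: (idle)
t=15: (idle)
t=16: (idle)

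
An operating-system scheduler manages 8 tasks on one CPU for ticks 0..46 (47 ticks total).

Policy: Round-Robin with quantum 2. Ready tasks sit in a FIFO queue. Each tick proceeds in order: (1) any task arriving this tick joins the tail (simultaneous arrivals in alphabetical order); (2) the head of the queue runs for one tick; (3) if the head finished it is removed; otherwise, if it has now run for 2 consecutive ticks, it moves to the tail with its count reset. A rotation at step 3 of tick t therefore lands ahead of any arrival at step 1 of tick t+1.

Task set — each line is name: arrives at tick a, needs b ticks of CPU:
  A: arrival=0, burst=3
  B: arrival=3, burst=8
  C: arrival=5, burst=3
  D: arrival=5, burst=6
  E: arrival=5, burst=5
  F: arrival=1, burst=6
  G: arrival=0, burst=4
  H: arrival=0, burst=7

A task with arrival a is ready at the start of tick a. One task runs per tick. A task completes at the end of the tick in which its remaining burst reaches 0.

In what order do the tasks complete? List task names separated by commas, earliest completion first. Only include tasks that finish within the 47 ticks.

completion order = A, G, C, F, D, E, H, B

t=0: queue=[A,G,H] q_used=0 → run A
t=1: queue=[A,G,H,F] q_used=1 → run A
t=2: queue=[G,H,F,A] q_used=0 → run G
t=3: queue=[G,H,F,A,B] q_used=1 → run G
t=4: queue=[H,F,A,B,G] q_used=0 → run H
t=5: queue=[H,F,A,B,G,C,D,E] q_used=1 → run H
t=6: queue=[F,A,B,G,C,D,E,H] q_used=0 → run F
t=7: queue=[F,A,B,G,C,D,E,H] q_used=1 → run F
t=8: queue=[A,B,G,C,D,E,H,F] q_used=0 → run A
t=9: queue=[B,G,C,D,E,H,F] q_used=0 → run B
t=10: queue=[B,G,C,D,E,H,F] q_used=1 → run B
t=11: queue=[G,C,D,E,H,F,B] q_used=0 → run G
t=12: queue=[G,C,D,E,H,F,B] q_used=1 → run G
t=13: queue=[C,D,E,H,F,B] q_used=0 → run C
t=14: queue=[C,D,E,H,F,B] q_used=1 → run C
t=15: queue=[D,E,H,F,B,C] q_used=0 → run D
t=16: queue=[D,E,H,F,B,C] q_used=1 → run D
t=17: queue=[E,H,F,B,C,D] q_used=0 → run E
t=18: queue=[E,H,F,B,C,D] q_used=1 → run E
t=19: queue=[H,F,B,C,D,E] q_used=0 → run H
t=20: queue=[H,F,B,C,D,E] q_used=1 → run H
t=21: queue=[F,B,C,D,E,H] q_used=0 → run F
t=22: queue=[F,B,C,D,E,H] q_used=1 → run F
t=23: queue=[B,C,D,E,H,F] q_used=0 → run B
t=24: queue=[B,C,D,E,H,F] q_used=1 → run B
t=25: queue=[C,D,E,H,F,B] q_used=0 → run C
t=26: queue=[D,E,H,F,B] q_used=0 → run D
t=27: queue=[D,E,H,F,B] q_used=1 → run D
t=28: queue=[E,H,F,B,D] q_used=0 → run E
t=29: queue=[E,H,F,B,D] q_used=1 → run E
t=30: queue=[H,F,B,D,E] q_used=0 → run H
t=31: queue=[H,F,B,D,E] q_used=1 → run H
t=32: queue=[F,B,D,E,H] q_used=0 → run F
t=33: queue=[F,B,D,E,H] q_used=1 → run F
t=34: queue=[B,D,E,H] q_used=0 → run B
t=35: queue=[B,D,E,H] q_used=1 → run B
t=36: queue=[D,E,H,B] q_used=0 → run D
t=37: queue=[D,E,H,B] q_used=1 → run D
t=38: queue=[E,H,B] q_used=0 → run E
t=39: queue=[H,B] q_used=0 → run H
t=40: queue=[B] q_used=0 → run B
t=41: queue=[B] q_used=1 → run B
t=42: (idle)
t=43: (idle)
t=44: (idle)
t=45: (idle)
t=46: (idle)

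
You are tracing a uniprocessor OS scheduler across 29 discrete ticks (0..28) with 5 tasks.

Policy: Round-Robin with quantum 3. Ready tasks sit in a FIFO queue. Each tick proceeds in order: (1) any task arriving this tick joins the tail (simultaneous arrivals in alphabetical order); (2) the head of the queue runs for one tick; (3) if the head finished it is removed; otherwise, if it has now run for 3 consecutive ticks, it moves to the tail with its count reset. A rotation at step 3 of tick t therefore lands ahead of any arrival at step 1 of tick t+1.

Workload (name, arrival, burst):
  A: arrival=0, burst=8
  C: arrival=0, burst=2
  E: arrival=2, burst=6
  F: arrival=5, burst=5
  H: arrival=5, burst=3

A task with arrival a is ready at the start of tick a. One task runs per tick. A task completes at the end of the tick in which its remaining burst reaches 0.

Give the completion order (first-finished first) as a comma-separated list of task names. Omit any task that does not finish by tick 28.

t=0: queue=[A,C] q_used=0 → run A
t=1: queue=[A,C] q_used=1 → run A
t=2: queue=[A,C,E] q_used=2 → run A
t=3: queue=[C,E,A] q_used=0 → run C
t=4: queue=[C,E,A] q_used=1 → run C
t=5: queue=[E,A,F,H] q_used=0 → run E
t=6: queue=[E,A,F,H] q_used=1 → run E
t=7: queue=[E,A,F,H] q_used=2 → run E
t=8: queue=[A,F,H,E] q_used=0 → run A
t=9: queue=[A,F,H,E] q_used=1 → run A
t=10: queue=[A,F,H,E] q_used=2 → run A
t=11: queue=[F,H,E,A] q_used=0 → run F
t=12: queue=[F,H,E,A] q_used=1 → run F
t=13: queue=[F,H,E,A] q_used=2 → run F
t=14: queue=[H,E,A,F] q_used=0 → run H
t=15: queue=[H,E,A,F] q_used=1 → run H
t=16: queue=[H,E,A,F] q_used=2 → run H
t=17: queue=[E,A,F] q_used=0 → run E
t=18: queue=[E,A,F] q_used=1 → run E
t=19: queue=[E,A,F] q_used=2 → run E
t=20: queue=[A,F] q_used=0 → run A
t=21: queue=[A,F] q_used=1 → run A
t=22: queue=[F] q_used=0 → run F
t=23: queue=[F] q_used=1 → run F
t=24: (idle)
t=25: (idle)
t=26: (idle)
t=27: (idle)
t=28: (idle)

completion order = C, H, E, A, F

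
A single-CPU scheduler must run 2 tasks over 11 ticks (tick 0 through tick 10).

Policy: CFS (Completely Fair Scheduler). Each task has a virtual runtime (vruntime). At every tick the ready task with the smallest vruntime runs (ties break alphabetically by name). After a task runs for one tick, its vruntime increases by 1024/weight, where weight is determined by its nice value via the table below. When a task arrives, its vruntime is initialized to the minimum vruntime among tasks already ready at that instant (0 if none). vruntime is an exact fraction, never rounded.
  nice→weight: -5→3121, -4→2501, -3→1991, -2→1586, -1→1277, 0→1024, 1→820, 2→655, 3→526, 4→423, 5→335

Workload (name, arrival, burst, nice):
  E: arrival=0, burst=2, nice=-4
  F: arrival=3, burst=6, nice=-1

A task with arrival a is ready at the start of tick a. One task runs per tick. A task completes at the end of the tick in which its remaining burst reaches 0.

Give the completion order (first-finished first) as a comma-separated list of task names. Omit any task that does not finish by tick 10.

completion order = E, F

t=0: vr[E=0] → run E
t=1: vr[E=1024/2501] → run E
t=2: (idle)
t=3: vr[F=0] → run F
t=4: vr[F=1024/1277] → run F
t=5: vr[F=2048/1277] → run F
t=6: vr[F=3072/1277] → run F
t=7: vr[F=4096/1277] → run F
t=8: vr[F=5120/1277] → run F
t=9: (idle)
t=10: (idle)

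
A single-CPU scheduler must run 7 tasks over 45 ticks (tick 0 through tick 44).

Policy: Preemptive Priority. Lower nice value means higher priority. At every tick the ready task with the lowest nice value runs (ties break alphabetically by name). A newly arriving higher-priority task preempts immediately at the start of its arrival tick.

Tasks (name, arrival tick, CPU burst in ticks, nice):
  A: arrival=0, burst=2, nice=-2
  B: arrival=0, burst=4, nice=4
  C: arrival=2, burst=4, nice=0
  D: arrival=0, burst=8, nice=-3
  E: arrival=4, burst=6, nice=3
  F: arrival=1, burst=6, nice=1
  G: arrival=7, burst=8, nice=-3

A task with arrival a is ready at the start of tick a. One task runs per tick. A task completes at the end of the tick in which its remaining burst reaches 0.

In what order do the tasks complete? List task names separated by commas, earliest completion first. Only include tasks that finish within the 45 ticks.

t=0: ready={A,B,D} → run D
t=1: ready={A,B,D,F} → run D
t=2: ready={A,B,C,D,F} → run D
t=3: ready={A,B,C,D,F} → run D
t=4: ready={A,B,C,D,E,F} → run D
t=5: ready={A,B,C,D,E,F} → run D
t=6: ready={A,B,C,D,E,F} → run D
t=7: ready={A,B,C,D,E,F,G} → run D
t=8: ready={A,B,C,E,F,G} → run G
t=9: ready={A,B,C,E,F,G} → run G
t=10: ready={A,B,C,E,F,G} → run G
t=11: ready={A,B,C,E,F,G} → run G
t=12: ready={A,B,C,E,F,G} → run G
t=13: ready={A,B,C,E,F,G} → run G
t=14: ready={A,B,C,E,F,G} → run G
t=15: ready={A,B,C,E,F,G} → run G
t=16: ready={A,B,C,E,F} → run A
t=17: ready={A,B,C,E,F} → run A
t=18: ready={B,C,E,F} → run C
t=19: ready={B,C,E,F} → run C
t=20: ready={B,C,E,F} → run C
t=21: ready={B,C,E,F} → run C
t=22: ready={B,E,F} → run F
t=23: ready={B,E,F} → run F
t=24: ready={B,E,F} → run F
t=25: ready={B,E,F} → run F
t=26: ready={B,E,F} → run F
t=27: ready={B,E,F} → run F
t=28: ready={B,E} → run E
t=29: ready={B,E} → run E
t=30: ready={B,E} → run E
t=31: ready={B,E} → run E
t=32: ready={B,E} → run E
t=33: ready={B,E} → run E
t=34: ready={B} → run B
t=35: ready={B} → run B
t=36: ready={B} → run B
t=37: ready={B} → run B
t=38: (idle)
t=39: (idle)
t=40: (idle)
t=41: (idle)
t=42: (idle)
t=43: (idle)
t=44: (idle)

completion order = D, G, A, C, F, E, B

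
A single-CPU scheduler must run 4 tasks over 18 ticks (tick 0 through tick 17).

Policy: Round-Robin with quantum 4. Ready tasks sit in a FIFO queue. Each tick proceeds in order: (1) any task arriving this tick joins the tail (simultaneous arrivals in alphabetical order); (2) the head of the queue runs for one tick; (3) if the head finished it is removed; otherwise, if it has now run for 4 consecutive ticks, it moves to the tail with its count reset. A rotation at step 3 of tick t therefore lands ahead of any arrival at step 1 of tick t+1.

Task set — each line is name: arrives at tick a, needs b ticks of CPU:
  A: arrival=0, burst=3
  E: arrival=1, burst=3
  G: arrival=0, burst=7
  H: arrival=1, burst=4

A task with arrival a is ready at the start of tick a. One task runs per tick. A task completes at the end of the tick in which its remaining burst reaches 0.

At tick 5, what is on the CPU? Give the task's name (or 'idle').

t=0: queue=[A,G] q_used=0 → run A
t=1: queue=[A,G,E,H] q_used=1 → run A
t=2: queue=[A,G,E,H] q_used=2 → run A
t=3: queue=[G,E,H] q_used=0 → run G
t=4: queue=[G,E,H] q_used=1 → run G
t=5: queue=[G,E,H] q_used=2 → run G
t=6: queue=[G,E,H] q_used=3 → run G
t=7: queue=[E,H,G] q_used=0 → run E
t=8: queue=[E,H,G] q_used=1 → run E
t=9: queue=[E,H,G] q_used=2 → run E
t=10: queue=[H,G] q_used=0 → run H
t=11: queue=[H,G] q_used=1 → run H
t=12: queue=[H,G] q_used=2 → run H
t=13: queue=[H,G] q_used=3 → run H
t=14: queue=[G] q_used=0 → run G
t=15: queue=[G] q_used=1 → run G
t=16: queue=[G] q_used=2 → run G
t=17: (idle)

running at tick 5 = G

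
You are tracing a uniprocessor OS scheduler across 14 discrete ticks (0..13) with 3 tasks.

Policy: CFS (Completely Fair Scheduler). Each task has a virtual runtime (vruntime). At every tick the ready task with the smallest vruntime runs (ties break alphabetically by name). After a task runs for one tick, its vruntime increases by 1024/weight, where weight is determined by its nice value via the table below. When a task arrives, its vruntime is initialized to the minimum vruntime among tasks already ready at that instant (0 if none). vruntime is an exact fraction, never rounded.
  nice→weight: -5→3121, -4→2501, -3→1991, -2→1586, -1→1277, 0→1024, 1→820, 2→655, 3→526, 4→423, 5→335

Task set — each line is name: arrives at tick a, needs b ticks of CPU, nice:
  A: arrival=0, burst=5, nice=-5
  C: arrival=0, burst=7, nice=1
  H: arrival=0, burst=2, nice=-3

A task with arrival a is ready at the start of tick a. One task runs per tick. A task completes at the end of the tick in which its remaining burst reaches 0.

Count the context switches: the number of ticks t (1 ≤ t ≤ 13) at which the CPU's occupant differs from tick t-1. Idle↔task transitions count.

context switches = 8

t=0: vr[A=0 C=0 H=0] → run A
t=1: vr[A=1024/3121 C=0 H=0] → run C
t=2: vr[A=1024/3121 C=256/205 H=0] → run H
t=3: vr[A=1024/3121 C=256/205 H=1024/1991] → run A
t=4: vr[A=2048/3121 C=256/205 H=1024/1991] → run H
t=5: vr[A=2048/3121 C=256/205] → run A
t=6: vr[A=3072/3121 C=256/205] → run A
t=7: vr[A=4096/3121 C=256/205] → run C
t=8: vr[A=4096/3121 C=512/205] → run A
t=9: vr[C=512/205] → run C
t=10: vr[C=768/205] → run C
t=11: vr[C=1024/205] → run C
t=12: vr[C=256/41] → run C
t=13: vr[C=1536/205] → run C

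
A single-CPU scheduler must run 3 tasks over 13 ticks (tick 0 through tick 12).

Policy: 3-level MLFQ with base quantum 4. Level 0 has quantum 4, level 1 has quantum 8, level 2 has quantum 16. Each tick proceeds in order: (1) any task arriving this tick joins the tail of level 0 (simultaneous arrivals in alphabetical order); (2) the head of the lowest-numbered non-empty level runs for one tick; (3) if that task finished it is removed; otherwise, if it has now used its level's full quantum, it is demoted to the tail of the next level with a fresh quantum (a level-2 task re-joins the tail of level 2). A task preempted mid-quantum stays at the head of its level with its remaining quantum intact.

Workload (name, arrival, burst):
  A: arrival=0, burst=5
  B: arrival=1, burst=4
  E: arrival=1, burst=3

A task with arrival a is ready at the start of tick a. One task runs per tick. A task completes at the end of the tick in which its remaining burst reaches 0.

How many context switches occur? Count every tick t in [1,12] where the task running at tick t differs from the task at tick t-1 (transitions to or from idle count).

t=0: L0/L1/L2 = A/-/- → run A
t=1: L0/L1/L2 = ABE/-/- → run A
t=2: L0/L1/L2 = ABE/-/- → run A
t=3: L0/L1/L2 = ABE/-/- → run A
t=4: L0/L1/L2 = BE/A/- → run B
t=5: L0/L1/L2 = BE/A/- → run B
t=6: L0/L1/L2 = BE/A/- → run B
t=7: L0/L1/L2 = BE/A/- → run B
t=8: L0/L1/L2 = E/A/- → run E
t=9: L0/L1/L2 = E/A/- → run E
t=10: L0/L1/L2 = E/A/- → run E
t=11: L0/L1/L2 = -/A/- → run A
t=12: (idle)

context switches = 4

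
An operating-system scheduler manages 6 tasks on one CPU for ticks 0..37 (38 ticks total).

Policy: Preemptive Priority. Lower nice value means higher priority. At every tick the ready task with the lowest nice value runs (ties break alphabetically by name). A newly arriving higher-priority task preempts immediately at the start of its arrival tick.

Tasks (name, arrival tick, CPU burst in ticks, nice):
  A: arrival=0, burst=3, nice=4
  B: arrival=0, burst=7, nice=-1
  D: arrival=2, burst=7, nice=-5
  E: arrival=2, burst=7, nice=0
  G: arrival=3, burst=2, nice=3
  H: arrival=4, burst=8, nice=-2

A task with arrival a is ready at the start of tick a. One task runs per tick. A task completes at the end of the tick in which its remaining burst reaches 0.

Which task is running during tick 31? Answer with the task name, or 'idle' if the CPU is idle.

t=0: ready={A,B} → run B
t=1: ready={A,B} → run B
t=2: ready={A,B,D,E} → run D
t=3: ready={A,B,D,E,G} → run D
t=4: ready={A,B,D,E,G,H} → run D
t=5: ready={A,B,D,E,G,H} → run D
t=6: ready={A,B,D,E,G,H} → run D
t=7: ready={A,B,D,E,G,H} → run D
t=8: ready={A,B,D,E,G,H} → run D
t=9: ready={A,B,E,G,H} → run H
t=10: ready={A,B,E,G,H} → run H
t=11: ready={A,B,E,G,H} → run H
t=12: ready={A,B,E,G,H} → run H
t=13: ready={A,B,E,G,H} → run H
t=14: ready={A,B,E,G,H} → run H
t=15: ready={A,B,E,G,H} → run H
t=16: ready={A,B,E,G,H} → run H
t=17: ready={A,B,E,G} → run B
t=18: ready={A,B,E,G} → run B
t=19: ready={A,B,E,G} → run B
t=20: ready={A,B,E,G} → run B
t=21: ready={A,B,E,G} → run B
t=22: ready={A,E,G} → run E
t=23: ready={A,E,G} → run E
t=24: ready={A,E,G} → run E
t=25: ready={A,E,G} → run E
t=26: ready={A,E,G} → run E
t=27: ready={A,E,G} → run E
t=28: ready={A,E,G} → run E
t=29: ready={A,G} → run G
t=30: ready={A,G} → run G
t=31: ready={A} → run A
t=32: ready={A} → run A
t=33: ready={A} → run A
t=34: (idle)
t=35: (idle)
t=36: (idle)
t=37: (idle)

running at tick 31 = A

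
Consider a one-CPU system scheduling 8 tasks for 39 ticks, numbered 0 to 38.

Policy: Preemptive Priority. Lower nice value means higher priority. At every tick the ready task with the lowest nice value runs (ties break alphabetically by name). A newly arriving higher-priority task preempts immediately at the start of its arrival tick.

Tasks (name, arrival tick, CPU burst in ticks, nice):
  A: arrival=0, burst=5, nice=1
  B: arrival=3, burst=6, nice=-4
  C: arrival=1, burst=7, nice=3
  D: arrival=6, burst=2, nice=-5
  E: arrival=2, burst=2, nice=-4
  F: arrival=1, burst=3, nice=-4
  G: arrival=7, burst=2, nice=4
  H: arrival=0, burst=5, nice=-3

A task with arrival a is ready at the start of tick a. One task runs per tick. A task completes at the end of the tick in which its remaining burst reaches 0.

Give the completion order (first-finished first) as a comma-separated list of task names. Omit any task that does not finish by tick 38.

t=0: ready={A,H} → run H
t=1: ready={A,C,F,H} → run F
t=2: ready={A,C,E,F,H} → run E
t=3: ready={A,B,C,E,F,H} → run B
t=4: ready={A,B,C,E,F,H} → run B
t=5: ready={A,B,C,E,F,H} → run B
t=6: ready={A,B,C,D,E,F,H} → run D
t=7: ready={A,B,C,D,E,F,G,H} → run D
t=8: ready={A,B,C,E,F,G,H} → run B
t=9: ready={A,B,C,E,F,G,H} → run B
t=10: ready={A,B,C,E,F,G,H} → run B
t=11: ready={A,C,E,F,G,H} → run E
t=12: ready={A,C,F,G,H} → run F
t=13: ready={A,C,F,G,H} → run F
t=14: ready={A,C,G,H} → run H
t=15: ready={A,C,G,H} → run H
t=16: ready={A,C,G,H} → run H
t=17: ready={A,C,G,H} → run H
t=18: ready={A,C,G} → run A
t=19: ready={A,C,G} → run A
t=20: ready={A,C,G} → run A
t=21: ready={A,C,G} → run A
t=22: ready={A,C,G} → run A
t=23: ready={C,G} → run C
t=24: ready={C,G} → run C
t=25: ready={C,G} → run C
t=26: ready={C,G} → run C
t=27: ready={C,G} → run C
t=28: ready={C,G} → run C
t=29: ready={C,G} → run C
t=30: ready={G} → run G
t=31: ready={G} → run G
t=32: (idle)
t=33: (idle)
t=34: (idle)
t=35: (idle)
t=36: (idle)
t=37: (idle)
t=38: (idle)

completion order = D, B, E, F, H, A, C, G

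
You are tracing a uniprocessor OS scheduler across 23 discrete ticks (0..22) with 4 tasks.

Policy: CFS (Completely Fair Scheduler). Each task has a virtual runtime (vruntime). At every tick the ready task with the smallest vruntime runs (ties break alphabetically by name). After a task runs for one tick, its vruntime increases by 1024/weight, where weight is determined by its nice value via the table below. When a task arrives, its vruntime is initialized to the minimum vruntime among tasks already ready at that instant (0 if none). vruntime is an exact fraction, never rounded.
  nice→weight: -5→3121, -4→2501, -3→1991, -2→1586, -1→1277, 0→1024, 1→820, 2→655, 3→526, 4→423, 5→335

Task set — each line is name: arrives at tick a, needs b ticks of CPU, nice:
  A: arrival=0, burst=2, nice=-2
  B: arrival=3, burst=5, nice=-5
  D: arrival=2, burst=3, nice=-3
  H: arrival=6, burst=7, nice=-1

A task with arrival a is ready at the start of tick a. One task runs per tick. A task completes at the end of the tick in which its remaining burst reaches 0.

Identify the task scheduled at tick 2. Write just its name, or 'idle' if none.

running at tick 2 = D

t=0: vr[A=0] → run A
t=1: vr[A=512/793] → run A
t=2: vr[D=0] → run D
t=3: vr[B=1024/1991 D=1024/1991] → run B
t=4: vr[B=5234688/6213911 D=1024/1991] → run D
t=5: vr[B=5234688/6213911 D=2048/1991] → run B
t=6: vr[B=7273472/6213911 D=2048/1991 H=2048/1991] → run D
t=7: vr[B=7273472/6213911 H=2048/1991] → run H
t=8: vr[B=7273472/6213911 H=4654080/2542507] → run B
t=9: vr[B=9312256/6213911 H=4654080/2542507] → run B
t=10: vr[B=11351040/6213911 H=4654080/2542507] → run B
t=11: vr[H=4654080/2542507] → run H
t=12: vr[H=6692864/2542507] → run H
t=13: vr[H=8731648/2542507] → run H
t=14: vr[H=10770432/2542507] → run H
t=15: vr[H=12809216/2542507] → run H
t=16: vr[H=14848000/2542507] → run H
t=17: (idle)
t=18: (idle)
t=19: (idle)
t=20: (idle)
t=21: (idle)
t=22: (idle)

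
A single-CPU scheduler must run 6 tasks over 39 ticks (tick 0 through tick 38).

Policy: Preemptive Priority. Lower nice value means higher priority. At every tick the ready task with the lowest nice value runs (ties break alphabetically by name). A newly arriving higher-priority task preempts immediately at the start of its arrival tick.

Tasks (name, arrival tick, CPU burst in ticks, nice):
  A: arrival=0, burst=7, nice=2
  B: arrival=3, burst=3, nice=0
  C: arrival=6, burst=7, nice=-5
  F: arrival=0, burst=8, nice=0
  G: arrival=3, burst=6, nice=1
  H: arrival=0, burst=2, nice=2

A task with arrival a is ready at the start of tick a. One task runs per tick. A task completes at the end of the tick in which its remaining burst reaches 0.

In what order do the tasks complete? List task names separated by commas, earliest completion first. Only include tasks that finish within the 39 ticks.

t=0: ready={A,F,H} → run F
t=1: ready={A,F,H} → run F
t=2: ready={A,F,H} → run F
t=3: ready={A,B,F,G,H} → run B
t=4: ready={A,B,F,G,H} → run B
t=5: ready={A,B,F,G,H} → run B
t=6: ready={A,C,F,G,H} → run C
t=7: ready={A,C,F,G,H} → run C
t=8: ready={A,C,F,G,H} → run C
t=9: ready={A,C,F,G,H} → run C
t=10: ready={A,C,F,G,H} → run C
t=11: ready={A,C,F,G,H} → run C
t=12: ready={A,C,F,G,H} → run C
t=13: ready={A,F,G,H} → run F
t=14: ready={A,F,G,H} → run F
t=15: ready={A,F,G,H} → run F
t=16: ready={A,F,G,H} → run F
t=17: ready={A,F,G,H} → run F
t=18: ready={A,G,H} → run G
t=19: ready={A,G,H} → run G
t=20: ready={A,G,H} → run G
t=21: ready={A,G,H} → run G
t=22: ready={A,G,H} → run G
t=23: ready={A,G,H} → run G
t=24: ready={A,H} → run A
t=25: ready={A,H} → run A
t=26: ready={A,H} → run A
t=27: ready={A,H} → run A
t=28: ready={A,H} → run A
t=29: ready={A,H} → run A
t=30: ready={A,H} → run A
t=31: ready={H} → run H
t=32: ready={H} → run H
t=33: (idle)
t=34: (idle)
t=35: (idle)
t=36: (idle)
t=37: (idle)
t=38: (idle)

completion order = B, C, F, G, A, H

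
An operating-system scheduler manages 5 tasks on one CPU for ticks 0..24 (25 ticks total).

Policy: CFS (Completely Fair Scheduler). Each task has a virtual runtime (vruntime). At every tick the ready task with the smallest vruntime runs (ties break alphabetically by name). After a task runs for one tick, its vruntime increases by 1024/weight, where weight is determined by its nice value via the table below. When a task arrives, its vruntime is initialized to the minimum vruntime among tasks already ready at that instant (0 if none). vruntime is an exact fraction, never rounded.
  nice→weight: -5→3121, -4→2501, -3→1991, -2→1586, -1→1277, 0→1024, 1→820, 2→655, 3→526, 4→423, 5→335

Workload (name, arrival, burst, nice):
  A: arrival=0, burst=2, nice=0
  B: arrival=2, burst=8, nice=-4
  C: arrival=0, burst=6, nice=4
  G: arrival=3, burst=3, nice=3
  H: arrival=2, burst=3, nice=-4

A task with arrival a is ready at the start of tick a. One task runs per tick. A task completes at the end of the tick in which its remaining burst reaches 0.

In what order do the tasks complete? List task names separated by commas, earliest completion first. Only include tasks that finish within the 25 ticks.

completion order = A, H, B, G, C

t=0: vr[A=0 C=0] → run A
t=1: vr[A=1 C=0] → run C
t=2: vr[A=1 B=1 C=1024/423 H=1] → run A
t=3: vr[B=1 C=1024/423 G=1 H=1] → run B
t=4: vr[B=3525/2501 C=1024/423 G=1 H=1] → run G
t=5: vr[B=3525/2501 C=1024/423 G=775/263 H=1] → run H
t=6: vr[B=3525/2501 C=1024/423 G=775/263 H=3525/2501] → run B
t=7: vr[B=4549/2501 C=1024/423 G=775/263 H=3525/2501] → run H
t=8: vr[B=4549/2501 C=1024/423 G=775/263 H=4549/2501] → run B
t=9: vr[B=5573/2501 C=1024/423 G=775/263 H=4549/2501] → run H
t=10: vr[B=5573/2501 C=1024/423 G=775/263] → run B
t=11: vr[B=6597/2501 C=1024/423 G=775/263] → run C
t=12: vr[B=6597/2501 C=2048/423 G=775/263] → run B
t=13: vr[B=7621/2501 C=2048/423 G=775/263] → run G
t=14: vr[B=7621/2501 C=2048/423 G=1287/263] → run B
t=15: vr[B=8645/2501 C=2048/423 G=1287/263] → run B
t=16: vr[B=9669/2501 C=2048/423 G=1287/263] → run B
t=17: vr[C=2048/423 G=1287/263] → run C
t=18: vr[C=1024/141 G=1287/263] → run G
t=19: vr[C=1024/141] → run C
t=20: vr[C=4096/423] → run C
t=21: vr[C=5120/423] → run C
t=22: (idle)
t=23: (idle)
t=24: (idle)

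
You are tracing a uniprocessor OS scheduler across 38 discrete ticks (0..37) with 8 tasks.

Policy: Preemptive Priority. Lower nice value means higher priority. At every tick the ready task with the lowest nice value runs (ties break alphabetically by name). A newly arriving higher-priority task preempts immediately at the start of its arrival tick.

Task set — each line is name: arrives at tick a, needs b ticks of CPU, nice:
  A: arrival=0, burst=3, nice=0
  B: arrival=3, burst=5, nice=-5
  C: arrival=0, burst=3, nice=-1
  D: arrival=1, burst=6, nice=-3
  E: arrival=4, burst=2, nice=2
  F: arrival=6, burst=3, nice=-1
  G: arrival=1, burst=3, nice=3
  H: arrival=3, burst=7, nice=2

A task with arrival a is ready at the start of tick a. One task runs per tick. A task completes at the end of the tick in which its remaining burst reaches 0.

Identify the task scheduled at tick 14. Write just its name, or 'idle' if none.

running at tick 14 = F

t=0: ready={A,C} → run C
t=1: ready={A,C,D,G} → run D
t=2: ready={A,C,D,G} → run D
t=3: ready={A,B,C,D,G,H} → run B
t=4: ready={A,B,C,D,E,G,H} → run B
t=5: ready={A,B,C,D,E,G,H} → run B
t=6: ready={A,B,C,D,E,F,G,H} → run B
t=7: ready={A,B,C,D,E,F,G,H} → run B
t=8: ready={A,C,D,E,F,G,H} → run D
t=9: ready={A,C,D,E,F,G,H} → run D
t=10: ready={A,C,D,E,F,G,H} → run D
t=11: ready={A,C,D,E,F,G,H} → run D
t=12: ready={A,C,E,F,G,H} → run C
t=13: ready={A,C,E,F,G,H} → run C
t=14: ready={A,E,F,G,H} → run F
t=15: ready={A,E,F,G,H} → run F
t=16: ready={A,E,F,G,H} → run F
t=17: ready={A,E,G,H} → run A
t=18: ready={A,E,G,H} → run A
t=19: ready={A,E,G,H} → run A
t=20: ready={E,G,H} → run E
t=21: ready={E,G,H} → run E
t=22: ready={G,H} → run H
t=23: ready={G,H} → run H
t=24: ready={G,H} → run H
t=25: ready={G,H} → run H
t=26: ready={G,H} → run H
t=27: ready={G,H} → run H
t=28: ready={G,H} → run H
t=29: ready={G} → run G
t=30: ready={G} → run G
t=31: ready={G} → run G
t=32: (idle)
t=33: (idle)
t=34: (idle)
t=35: (idle)
t=36: (idle)
t=37: (idle)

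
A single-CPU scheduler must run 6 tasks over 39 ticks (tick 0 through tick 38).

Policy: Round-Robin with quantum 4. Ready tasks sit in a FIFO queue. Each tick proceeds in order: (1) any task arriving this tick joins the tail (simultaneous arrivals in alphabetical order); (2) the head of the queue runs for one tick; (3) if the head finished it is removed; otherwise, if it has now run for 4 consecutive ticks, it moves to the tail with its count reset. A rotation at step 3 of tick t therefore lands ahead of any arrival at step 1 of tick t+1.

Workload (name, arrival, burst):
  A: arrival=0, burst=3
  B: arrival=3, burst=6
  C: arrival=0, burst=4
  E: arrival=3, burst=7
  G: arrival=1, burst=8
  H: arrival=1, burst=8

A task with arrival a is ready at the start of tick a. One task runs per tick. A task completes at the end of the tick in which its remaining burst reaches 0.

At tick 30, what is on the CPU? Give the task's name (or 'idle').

t=0: queue=[A,C] q_used=0 → run A
t=1: queue=[A,C,G,H] q_used=1 → run A
t=2: queue=[A,C,G,H] q_used=2 → run A
t=3: queue=[C,G,H,B,E] q_used=0 → run C
t=4: queue=[C,G,H,B,E] q_used=1 → run C
t=5: queue=[C,G,H,B,E] q_used=2 → run C
t=6: queue=[C,G,H,B,E] q_used=3 → run C
t=7: queue=[G,H,B,E] q_used=0 → run G
t=8: queue=[G,H,B,E] q_used=1 → run G
t=9: queue=[G,H,B,E] q_used=2 → run G
t=10: queue=[G,H,B,E] q_used=3 → run G
t=11: queue=[H,B,E,G] q_used=0 → run H
t=12: queue=[H,B,E,G] q_used=1 → run H
t=13: queue=[H,B,E,G] q_used=2 → run H
t=14: queue=[H,B,E,G] q_used=3 → run H
t=15: queue=[B,E,G,H] q_used=0 → run B
t=16: queue=[B,E,G,H] q_used=1 → run B
t=17: queue=[B,E,G,H] q_used=2 → run B
t=18: queue=[B,E,G,H] q_used=3 → run B
t=19: queue=[E,G,H,B] q_used=0 → run E
t=20: queue=[E,G,H,B] q_used=1 → run E
t=21: queue=[E,G,H,B] q_used=2 → run E
t=22: queue=[E,G,H,B] q_used=3 → run E
t=23: queue=[G,H,B,E] q_used=0 → run G
t=24: queue=[G,H,B,E] q_used=1 → run G
t=25: queue=[G,H,B,E] q_used=2 → run G
t=26: queue=[G,H,B,E] q_used=3 → run G
t=27: queue=[H,B,E] q_used=0 → run H
t=28: queue=[H,B,E] q_used=1 → run H
t=29: queue=[H,B,E] q_used=2 → run H
t=30: queue=[H,B,E] q_used=3 → run H
t=31: queue=[B,E] q_used=0 → run B
t=32: queue=[B,E] q_used=1 → run B
t=33: queue=[E] q_used=0 → run E
t=34: queue=[E] q_used=1 → run E
t=35: queue=[E] q_used=2 → run E
t=36: (idle)
t=37: (idle)
t=38: (idle)

running at tick 30 = H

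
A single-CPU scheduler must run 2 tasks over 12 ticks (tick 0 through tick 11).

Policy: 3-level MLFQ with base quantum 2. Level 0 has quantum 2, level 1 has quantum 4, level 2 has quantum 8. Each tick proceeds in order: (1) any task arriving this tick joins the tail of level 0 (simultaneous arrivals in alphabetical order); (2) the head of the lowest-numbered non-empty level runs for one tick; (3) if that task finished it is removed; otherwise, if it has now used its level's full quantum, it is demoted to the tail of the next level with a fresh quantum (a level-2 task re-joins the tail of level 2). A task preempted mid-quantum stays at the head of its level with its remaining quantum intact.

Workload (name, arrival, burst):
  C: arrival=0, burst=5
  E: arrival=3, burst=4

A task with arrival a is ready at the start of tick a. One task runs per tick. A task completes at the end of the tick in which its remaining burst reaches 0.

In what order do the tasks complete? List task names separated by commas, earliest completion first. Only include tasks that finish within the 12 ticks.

completion order = C, E

t=0: L0/L1/L2 = C/-/- → run C
t=1: L0/L1/L2 = C/-/- → run C
t=2: L0/L1/L2 = -/C/- → run C
t=3: L0/L1/L2 = E/C/- → run E
t=4: L0/L1/L2 = E/C/- → run E
t=5: L0/L1/L2 = -/CE/- → run C
t=6: L0/L1/L2 = -/CE/- → run C
t=7: L0/L1/L2 = -/E/- → run E
t=8: L0/L1/L2 = -/E/- → run E
t=9: (idle)
t=10: (idle)
t=11: (idle)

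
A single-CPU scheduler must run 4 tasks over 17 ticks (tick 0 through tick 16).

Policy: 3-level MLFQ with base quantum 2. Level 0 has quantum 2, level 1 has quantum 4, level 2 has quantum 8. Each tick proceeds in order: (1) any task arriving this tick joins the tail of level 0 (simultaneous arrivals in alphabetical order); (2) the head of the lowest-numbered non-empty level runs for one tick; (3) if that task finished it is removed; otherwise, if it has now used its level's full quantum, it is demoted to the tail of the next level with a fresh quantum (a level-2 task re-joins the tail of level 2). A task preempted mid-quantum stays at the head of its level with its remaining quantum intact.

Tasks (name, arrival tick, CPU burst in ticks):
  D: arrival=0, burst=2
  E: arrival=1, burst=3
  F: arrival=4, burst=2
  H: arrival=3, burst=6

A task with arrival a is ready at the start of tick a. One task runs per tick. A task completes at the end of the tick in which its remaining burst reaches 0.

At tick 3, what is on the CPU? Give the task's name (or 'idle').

t=0: L0/L1/L2 = D/-/- → run D
t=1: L0/L1/L2 = DE/-/- → run D
t=2: L0/L1/L2 = E/-/- → run E
t=3: L0/L1/L2 = EH/-/- → run E
t=4: L0/L1/L2 = HF/E/- → run H
t=5: L0/L1/L2 = HF/E/- → run H
t=6: L0/L1/L2 = F/EH/- → run F
t=7: L0/L1/L2 = F/EH/- → run F
t=8: L0/L1/L2 = -/EH/- → run E
t=9: L0/L1/L2 = -/H/- → run H
t=10: L0/L1/L2 = -/H/- → run H
t=11: L0/L1/L2 = -/H/- → run H
t=12: L0/L1/L2 = -/H/- → run H
t=13: (idle)
t=14: (idle)
t=15: (idle)
t=16: (idle)

running at tick 3 = E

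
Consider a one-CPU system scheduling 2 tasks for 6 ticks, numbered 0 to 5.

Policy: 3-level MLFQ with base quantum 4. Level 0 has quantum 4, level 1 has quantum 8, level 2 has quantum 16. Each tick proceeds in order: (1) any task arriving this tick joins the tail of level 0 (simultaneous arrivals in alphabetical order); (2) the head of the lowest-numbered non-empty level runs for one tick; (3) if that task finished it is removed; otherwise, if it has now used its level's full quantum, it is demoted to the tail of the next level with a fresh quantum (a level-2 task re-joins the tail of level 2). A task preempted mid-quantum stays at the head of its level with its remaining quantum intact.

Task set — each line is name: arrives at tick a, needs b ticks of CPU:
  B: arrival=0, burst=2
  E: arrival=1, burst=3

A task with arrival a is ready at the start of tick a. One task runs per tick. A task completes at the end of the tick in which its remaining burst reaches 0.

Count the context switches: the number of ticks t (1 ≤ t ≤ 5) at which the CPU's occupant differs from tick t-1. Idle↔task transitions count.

t=0: L0/L1/L2 = B/-/- → run B
t=1: L0/L1/L2 = BE/-/- → run B
t=2: L0/L1/L2 = E/-/- → run E
t=3: L0/L1/L2 = E/-/- → run E
t=4: L0/L1/L2 = E/-/- → run E
t=5: (idle)

context switches = 2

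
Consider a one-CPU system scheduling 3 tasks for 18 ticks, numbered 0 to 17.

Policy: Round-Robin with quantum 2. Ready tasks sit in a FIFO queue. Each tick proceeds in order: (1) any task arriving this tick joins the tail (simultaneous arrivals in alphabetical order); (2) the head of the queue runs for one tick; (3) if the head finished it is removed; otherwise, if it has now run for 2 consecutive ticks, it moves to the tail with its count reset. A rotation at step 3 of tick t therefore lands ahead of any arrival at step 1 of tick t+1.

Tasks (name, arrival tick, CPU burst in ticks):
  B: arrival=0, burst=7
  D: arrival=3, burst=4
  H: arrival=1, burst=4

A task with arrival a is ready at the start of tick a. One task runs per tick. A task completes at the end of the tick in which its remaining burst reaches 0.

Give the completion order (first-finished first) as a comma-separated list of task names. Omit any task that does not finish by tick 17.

completion order = H, D, B

t=0: queue=[B] q_used=0 → run B
t=1: queue=[B,H] q_used=1 → run B
t=2: queue=[H,B] q_used=0 → run H
t=3: queue=[H,B,D] q_used=1 → run H
t=4: queue=[B,D,H] q_used=0 → run B
t=5: queue=[B,D,H] q_used=1 → run B
t=6: queue=[D,H,B] q_used=0 → run D
t=7: queue=[D,H,B] q_used=1 → run D
t=8: queue=[H,B,D] q_used=0 → run H
t=9: queue=[H,B,D] q_used=1 → run H
t=10: queue=[B,D] q_used=0 → run B
t=11: queue=[B,D] q_used=1 → run B
t=12: queue=[D,B] q_used=0 → run D
t=13: queue=[D,B] q_used=1 → run D
t=14: queue=[B] q_used=0 → run B
t=15: (idle)
t=16: (idle)
t=17: (idle)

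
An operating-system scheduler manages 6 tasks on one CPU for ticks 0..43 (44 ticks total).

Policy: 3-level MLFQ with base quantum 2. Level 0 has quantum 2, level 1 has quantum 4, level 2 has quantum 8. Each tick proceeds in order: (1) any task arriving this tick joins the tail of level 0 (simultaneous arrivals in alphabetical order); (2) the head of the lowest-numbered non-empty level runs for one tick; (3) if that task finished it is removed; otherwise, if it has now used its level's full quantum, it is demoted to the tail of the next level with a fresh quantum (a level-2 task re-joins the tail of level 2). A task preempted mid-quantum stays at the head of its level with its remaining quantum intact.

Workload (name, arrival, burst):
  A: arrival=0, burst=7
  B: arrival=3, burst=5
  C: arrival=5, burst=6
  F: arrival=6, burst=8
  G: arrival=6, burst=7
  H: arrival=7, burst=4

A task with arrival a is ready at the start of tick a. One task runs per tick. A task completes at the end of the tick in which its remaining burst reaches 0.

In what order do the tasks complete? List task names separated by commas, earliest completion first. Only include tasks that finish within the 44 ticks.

completion order = B, C, H, A, F, G

t=0: L0/L1/L2 = A/-/- → run A
t=1: L0/L1/L2 = A/-/- → run A
t=2: L0/L1/L2 = -/A/- → run A
t=3: L0/L1/L2 = B/A/- → run B
t=4: L0/L1/L2 = B/A/- → run B
t=5: L0/L1/L2 = C/AB/- → run C
t=6: L0/L1/L2 = CFG/AB/- → run C
t=7: L0/L1/L2 = FGH/ABC/- → run F
t=8: L0/L1/L2 = FGH/ABC/- → run F
t=9: L0/L1/L2 = GH/ABCF/- → run G
t=10: L0/L1/L2 = GH/ABCF/- → run G
t=11: L0/L1/L2 = H/ABCFG/- → run H
t=12: L0/L1/L2 = H/ABCFG/- → run H
t=13: L0/L1/L2 = -/ABCFGH/- → run A
t=14: L0/L1/L2 = -/ABCFGH/- → run A
t=15: L0/L1/L2 = -/ABCFGH/- → run A
t=16: L0/L1/L2 = -/BCFGH/A → run B
t=17: L0/L1/L2 = -/BCFGH/A → run B
t=18: L0/L1/L2 = -/BCFGH/A → run B
t=19: L0/L1/L2 = -/CFGH/A → run C
t=20: L0/L1/L2 = -/CFGH/A → run C
t=21: L0/L1/L2 = -/CFGH/A → run C
t=22: L0/L1/L2 = -/CFGH/A → run C
t=23: L0/L1/L2 = -/FGH/A → run F
t=24: L0/L1/L2 = -/FGH/A → run F
t=25: L0/L1/L2 = -/FGH/A → run F
t=26: L0/L1/L2 = -/FGH/A → run F
t=27: L0/L1/L2 = -/GH/AF → run G
t=28: L0/L1/L2 = -/GH/AF → run G
t=29: L0/L1/L2 = -/GH/AF → run G
t=30: L0/L1/L2 = -/GH/AF → run G
t=31: L0/L1/L2 = -/H/AFG → run H
t=32: L0/L1/L2 = -/H/AFG → run H
t=33: L0/L1/L2 = -/-/AFG → run A
t=34: L0/L1/L2 = -/-/FG → run F
t=35: L0/L1/L2 = -/-/FG → run F
t=36: L0/L1/L2 = -/-/G → run G
t=37: (idle)
t=38: (idle)
t=39: (idle)
t=40: (idle)
t=41: (idle)
t=42: (idle)
t=43: (idle)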